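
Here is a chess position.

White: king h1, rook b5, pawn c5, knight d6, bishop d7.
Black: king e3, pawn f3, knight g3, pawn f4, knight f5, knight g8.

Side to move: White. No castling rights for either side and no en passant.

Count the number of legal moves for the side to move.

2

White to move; king on h1.
In check: yes, from the black knight on g3.
Legal moves: Kh2, Kg1.
Count: 2.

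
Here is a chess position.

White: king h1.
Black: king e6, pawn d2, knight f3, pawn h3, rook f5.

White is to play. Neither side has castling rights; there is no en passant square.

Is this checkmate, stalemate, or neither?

stalemate

White to move; white king on h1.
In check: no.
King squares — g1: attacked by Nf3; g2: attacked by Ph3; h2: attacked by Nf3.
Legal moves for White: none.
Not in check and no legal moves → stalemate.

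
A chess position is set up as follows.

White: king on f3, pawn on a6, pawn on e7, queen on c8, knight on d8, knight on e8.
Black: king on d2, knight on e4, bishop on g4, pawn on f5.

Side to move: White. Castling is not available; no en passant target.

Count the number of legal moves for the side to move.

2

White to move; king on f3.
In check: yes, from the black bishop on g4.
Legal moves: Kf4, Kg2.
Count: 2.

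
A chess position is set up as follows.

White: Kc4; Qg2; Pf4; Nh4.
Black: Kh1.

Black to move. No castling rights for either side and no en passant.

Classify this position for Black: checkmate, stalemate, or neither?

checkmate

Black to move; black king on h1.
In check: yes, from the white queen on g2.
King squares — g1: attacked by Qg2; g2: attacked by Nh4; h2: attacked by Qg2.
Legal moves for Black: none.
In check with no legal moves → checkmate.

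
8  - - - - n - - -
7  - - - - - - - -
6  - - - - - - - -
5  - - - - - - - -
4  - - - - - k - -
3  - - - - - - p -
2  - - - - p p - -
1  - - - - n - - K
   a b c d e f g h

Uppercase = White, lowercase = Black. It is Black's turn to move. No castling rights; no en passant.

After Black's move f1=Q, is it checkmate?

yes

After f1=Q: white king on h1; in check: yes, from the black queen on f1.
King squares — g1: attacked by Qf1; g2: attacked by Ne1; h2: attacked by Pg3.
White has no legal moves → checkmate.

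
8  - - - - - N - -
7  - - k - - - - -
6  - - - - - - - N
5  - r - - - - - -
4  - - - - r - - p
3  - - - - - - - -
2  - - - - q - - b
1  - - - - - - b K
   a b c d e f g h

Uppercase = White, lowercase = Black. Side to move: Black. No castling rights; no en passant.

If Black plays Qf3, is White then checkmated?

yes

After Qf3: white king on h1; in check: yes, from the black queen on f3.
King squares — g1: attacked by Bh2; g2: attacked by Qf3; h2: attacked by Bg1.
White has no legal moves → checkmate.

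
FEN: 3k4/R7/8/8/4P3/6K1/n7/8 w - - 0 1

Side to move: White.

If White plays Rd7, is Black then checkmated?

no

After Rd7: black king on d8; in check: yes, from the white rook on d7.
Black has 3 legal replies: Ke8, Kc8, Kxd7.
In check but a legal move exists → not checkmate.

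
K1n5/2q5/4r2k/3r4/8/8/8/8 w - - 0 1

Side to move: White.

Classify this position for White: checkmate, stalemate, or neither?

White to move; white king on a8.
In check: no.
King squares — a7: attacked by Qc7; b7: attacked by Qc7; b8: attacked by Qc7.
Legal moves for White: none.
Not in check and no legal moves → stalemate.

stalemate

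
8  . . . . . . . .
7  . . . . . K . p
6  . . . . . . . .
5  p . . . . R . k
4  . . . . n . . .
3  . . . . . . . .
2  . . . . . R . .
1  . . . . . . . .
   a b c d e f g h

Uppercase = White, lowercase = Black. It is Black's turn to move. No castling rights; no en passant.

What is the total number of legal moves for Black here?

Black to move; king on h5.
In check: yes, from the white rook on f5.
Legal moves: Kh6, Kh4, Kg4, Ng5+.
Count: 4.

4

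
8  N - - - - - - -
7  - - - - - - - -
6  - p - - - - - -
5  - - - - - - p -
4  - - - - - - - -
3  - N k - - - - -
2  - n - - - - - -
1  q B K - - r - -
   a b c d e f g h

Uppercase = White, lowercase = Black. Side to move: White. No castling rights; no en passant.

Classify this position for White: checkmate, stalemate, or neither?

White to move; white king on c1.
In check: yes, from the black rook on f1.
King squares — b1: own bishop; d1: attacked by Rf1; b2: attacked by Qa1; c2: attacked by Kc3; d2: attacked by Kc3.
Legal moves for White: none.
In check with no legal moves → checkmate.

checkmate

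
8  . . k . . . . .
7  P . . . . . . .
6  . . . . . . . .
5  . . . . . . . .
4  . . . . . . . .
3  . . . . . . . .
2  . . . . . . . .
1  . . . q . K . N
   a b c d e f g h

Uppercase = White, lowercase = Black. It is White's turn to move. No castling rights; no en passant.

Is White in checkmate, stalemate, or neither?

White to move; white king on f1.
In check: yes, from the black queen on d1.
King squares — e1: attacked by Qd1; g1: attacked by Qd1; e2: attacked by Qd1; f2: available; g2: available.
Legal moves for White: Kg2, Kf2.
White is in check but has 2 legal moves → neither.

neither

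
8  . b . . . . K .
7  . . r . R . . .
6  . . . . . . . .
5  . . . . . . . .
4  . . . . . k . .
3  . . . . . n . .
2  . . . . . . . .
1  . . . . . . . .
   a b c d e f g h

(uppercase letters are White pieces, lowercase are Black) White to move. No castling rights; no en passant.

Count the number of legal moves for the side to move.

17

White to move; king on g8.
In check: no.
Legal moves: Kh8, Kf8, Kh7, Kg7, Kf7, Re8, Rh7, Rg7, Rf7+, Rd7, Rxc7, Re6, Re5, Re4+, Re3, Re2, Re1.
Count: 17.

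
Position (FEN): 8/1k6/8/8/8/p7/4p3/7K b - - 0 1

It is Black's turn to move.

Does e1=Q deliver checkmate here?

After e1=Q: white king on h1; in check: yes, from the black queen on e1.
White has 2 legal replies: Kh2, Kg2.
In check but a legal move exists → not checkmate.

no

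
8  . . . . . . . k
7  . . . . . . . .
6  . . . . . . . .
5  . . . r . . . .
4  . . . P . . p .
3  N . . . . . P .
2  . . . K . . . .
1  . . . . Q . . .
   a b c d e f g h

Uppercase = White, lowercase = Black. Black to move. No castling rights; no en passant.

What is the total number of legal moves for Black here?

14

Black to move; king on h8.
In check: no.
Legal moves: Kg8, Kh7, Kg7, Rd8, Rd7, Rd6, Rh5, Rg5, Rf5, Re5, Rc5, Rb5, Ra5, Rxd4+.
Count: 14.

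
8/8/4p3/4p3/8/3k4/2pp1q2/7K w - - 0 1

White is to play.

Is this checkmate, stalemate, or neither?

stalemate

White to move; white king on h1.
In check: no.
King squares — g1: attacked by Qf2; g2: attacked by Qf2; h2: attacked by Qf2.
Legal moves for White: none.
Not in check and no legal moves → stalemate.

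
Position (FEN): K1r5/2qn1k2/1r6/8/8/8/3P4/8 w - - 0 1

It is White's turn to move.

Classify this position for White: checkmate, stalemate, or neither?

White to move; white king on a8.
In check: yes, from the black rook on c8.
King squares — a7: attacked by Qc7; b7: attacked by Rb6; b8: attacked by Rb6.
Legal moves for White: none.
In check with no legal moves → checkmate.

checkmate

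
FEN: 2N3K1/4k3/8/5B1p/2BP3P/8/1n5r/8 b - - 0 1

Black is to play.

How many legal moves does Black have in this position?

3

Black to move; king on e7.
In check: yes, from the white knight on c8.
Legal moves: Ke8, Kd8, Kf6.
Count: 3.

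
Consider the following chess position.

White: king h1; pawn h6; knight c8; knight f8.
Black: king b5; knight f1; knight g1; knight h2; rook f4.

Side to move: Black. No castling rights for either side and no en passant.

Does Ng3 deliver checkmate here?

After Ng3: white king on h1; in check: yes, from the black knight on g3.
White has 3 legal replies: Kxh2, Kg2, Kxg1.
In check but a legal move exists → not checkmate.

no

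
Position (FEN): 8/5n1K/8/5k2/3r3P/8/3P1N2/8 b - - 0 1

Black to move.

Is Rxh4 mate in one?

no

After Rxh4: white king on h7; in check: yes, from the black rook on h4.
White has 2 legal replies: Kg8, Kg7.
In check but a legal move exists → not checkmate.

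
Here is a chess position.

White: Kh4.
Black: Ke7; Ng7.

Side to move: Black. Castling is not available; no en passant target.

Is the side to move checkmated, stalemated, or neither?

Black to move; black king on e7.
In check: no.
Legal moves for Black: Ne8, Ne6, Nh5, Nf5+, Kf8, Ke8, Kd8, Kf7, Kd7, Kf6, Ke6, Kd6.
Black has 12 legal moves and is not in check → neither.

neither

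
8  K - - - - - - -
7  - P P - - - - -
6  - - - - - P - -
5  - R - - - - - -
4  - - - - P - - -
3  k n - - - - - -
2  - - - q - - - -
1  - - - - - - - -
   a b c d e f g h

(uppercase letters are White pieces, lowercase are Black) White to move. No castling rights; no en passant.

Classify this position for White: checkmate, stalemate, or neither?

White to move; white king on a8.
In check: no.
Legal moves for White include: Kb8, Ka7, Rb6, Rh5, Rg5, Rf5, Re5, Rd5, Rc5, Ra5+, Rb4, Rxb3+, c8=Q, c8=R, c8=B, c8=N, b8=Q, b8=R, ... (list truncated; more exist).
White has legal moves and is not in check → neither.

neither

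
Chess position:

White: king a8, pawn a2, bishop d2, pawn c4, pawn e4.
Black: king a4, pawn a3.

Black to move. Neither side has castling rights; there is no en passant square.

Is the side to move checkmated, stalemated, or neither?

Black to move; black king on a4.
In check: no.
King squares — a3: own pawn; b3: attacked by Pa2; b4: attacked by Bd2; a5: attacked by Bd2; b5: attacked by Pc4.
Legal moves for Black: none.
Not in check and no legal moves → stalemate.

stalemate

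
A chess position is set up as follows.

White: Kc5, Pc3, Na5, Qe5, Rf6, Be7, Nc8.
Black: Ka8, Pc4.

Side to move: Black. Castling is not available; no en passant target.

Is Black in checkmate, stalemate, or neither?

Black to move; black king on a8.
In check: no.
King squares — a7: attacked by Nc8; b7: attacked by Na5; b8: attacked by Qe5.
Legal moves for Black: none.
Not in check and no legal moves → stalemate.

stalemate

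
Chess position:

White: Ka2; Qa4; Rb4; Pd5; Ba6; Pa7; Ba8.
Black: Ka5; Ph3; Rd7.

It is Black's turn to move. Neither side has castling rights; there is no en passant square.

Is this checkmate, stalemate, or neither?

Black to move; black king on a5.
In check: yes, from the white queen on a4.
King squares — a4: attacked by Rb4; b4: attacked by Qa4; b5: attacked by Qa4; a6: attacked by Qa4; b6: attacked by Rb4.
Legal moves for Black: none.
In check with no legal moves → checkmate.

checkmate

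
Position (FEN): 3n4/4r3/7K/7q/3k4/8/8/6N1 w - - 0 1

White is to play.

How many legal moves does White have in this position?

1

White to move; king on h6.
In check: yes, from the black queen on h5.
Legal moves: Kxh5.
Count: 1.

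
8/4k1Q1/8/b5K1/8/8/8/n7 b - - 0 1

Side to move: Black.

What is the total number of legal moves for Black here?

Black to move; king on e7.
In check: yes, from the white queen on g7.
Legal moves: Ke8, Kd8, Ke6, Kd6.
Count: 4.

4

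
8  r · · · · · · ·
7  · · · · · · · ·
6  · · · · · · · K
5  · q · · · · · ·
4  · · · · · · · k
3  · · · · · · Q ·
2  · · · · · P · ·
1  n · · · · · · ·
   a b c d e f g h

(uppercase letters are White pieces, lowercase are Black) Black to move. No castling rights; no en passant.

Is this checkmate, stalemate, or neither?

Black to move; black king on h4.
In check: yes, from the white queen on g3.
King squares — g3: attacked by Pf2; h3: attacked by Qg3; g4: attacked by Qg3; g5: attacked by Qg3; h5: attacked by Kh6.
Legal moves for Black: none.
In check with no legal moves → checkmate.

checkmate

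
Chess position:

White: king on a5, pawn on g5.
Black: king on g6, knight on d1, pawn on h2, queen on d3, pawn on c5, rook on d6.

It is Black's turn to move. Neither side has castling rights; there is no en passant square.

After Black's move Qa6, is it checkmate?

After Qa6: white king on a5; in check: yes, from the black queen on a6.
King squares — a4: attacked by Qa6; b4: attacked by Pc5; b5: attacked by Qa6; a6: attacked by Rd6; b6: attacked by Qa6.
White has no legal moves → checkmate.

yes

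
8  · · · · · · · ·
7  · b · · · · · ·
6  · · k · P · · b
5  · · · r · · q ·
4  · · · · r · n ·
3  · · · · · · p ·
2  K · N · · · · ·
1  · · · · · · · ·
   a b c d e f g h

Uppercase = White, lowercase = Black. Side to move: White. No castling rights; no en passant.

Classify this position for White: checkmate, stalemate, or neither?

neither

White to move; white king on a2.
In check: no.
Legal moves for White: Nd4+, Nb4+, Ne3, Na3, Ne1, Na1, Kb3, Ka3, Kb2, Kb1, Ka1, e7.
White has 12 legal moves and is not in check → neither.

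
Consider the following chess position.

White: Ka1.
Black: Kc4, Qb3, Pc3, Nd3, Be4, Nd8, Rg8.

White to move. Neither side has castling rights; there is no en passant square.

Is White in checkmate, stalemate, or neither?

White to move; white king on a1.
In check: no.
King squares — b1: attacked by Qb3; a2: attacked by Qb3; b2: attacked by Qb3.
Legal moves for White: none.
Not in check and no legal moves → stalemate.

stalemate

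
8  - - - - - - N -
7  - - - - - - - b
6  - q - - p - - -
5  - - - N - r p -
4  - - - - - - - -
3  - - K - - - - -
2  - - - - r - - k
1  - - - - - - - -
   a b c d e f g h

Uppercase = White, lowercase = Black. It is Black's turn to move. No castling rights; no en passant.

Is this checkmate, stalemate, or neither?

neither

Black to move; black king on h2.
In check: no.
Legal moves for Black include: Bxg8, Bg6, Qd8, Qb8, Qc7+, Qb7, Qa7, Qd6, Qc6+, Qa6, Qc5+, Qb5, Qa5+, Qd4+, Qb4+, Qe3+, Qb3+, Qf2, ... (list truncated; more exist).
Black has legal moves and is not in check → neither.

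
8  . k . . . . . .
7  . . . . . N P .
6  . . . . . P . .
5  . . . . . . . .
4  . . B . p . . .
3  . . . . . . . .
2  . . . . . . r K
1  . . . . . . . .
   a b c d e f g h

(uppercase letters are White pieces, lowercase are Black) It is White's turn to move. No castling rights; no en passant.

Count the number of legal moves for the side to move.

White to move; king on h2.
In check: yes, from the black rook on g2.
Legal moves: Kh3, Kxg2, Kh1.
Count: 3.

3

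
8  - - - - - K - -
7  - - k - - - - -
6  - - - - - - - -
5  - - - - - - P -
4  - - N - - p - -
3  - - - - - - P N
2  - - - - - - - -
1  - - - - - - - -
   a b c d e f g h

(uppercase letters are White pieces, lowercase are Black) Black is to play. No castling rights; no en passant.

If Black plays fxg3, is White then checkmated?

After fxg3: white king on f8; in check: no.
White is not in check, so this cannot be checkmate.

no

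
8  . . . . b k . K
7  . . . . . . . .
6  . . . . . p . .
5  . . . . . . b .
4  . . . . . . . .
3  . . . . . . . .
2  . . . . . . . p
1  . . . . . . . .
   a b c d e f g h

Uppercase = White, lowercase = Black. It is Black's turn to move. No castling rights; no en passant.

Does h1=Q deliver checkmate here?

After h1=Q: white king on h8; in check: yes, from the black queen on h1.
King squares — g7: attacked by Kf8; h7: attacked by Qh1; g8: attacked by Kf8.
White has no legal moves → checkmate.

yes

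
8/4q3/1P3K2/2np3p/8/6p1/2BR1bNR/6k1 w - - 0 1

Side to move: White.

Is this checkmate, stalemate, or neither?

White to move; white king on f6.
In check: yes, from the black queen on e7.
King squares — e5: attacked by Qe7; f5: available; g5: attacked by Qe7; e6: attacked by Nc5; g6: available; e7: available; f7: attacked by Qe7; g7: attacked by Qe7.
Legal moves for White: Kxe7, Kg6, Kf5.
White is in check but has 3 legal moves → neither.

neither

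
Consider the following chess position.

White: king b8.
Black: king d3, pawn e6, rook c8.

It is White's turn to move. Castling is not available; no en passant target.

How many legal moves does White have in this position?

White to move; king on b8.
In check: yes, from the black rook on c8.
Legal moves: Kxc8, Kb7, Ka7.
Count: 3.

3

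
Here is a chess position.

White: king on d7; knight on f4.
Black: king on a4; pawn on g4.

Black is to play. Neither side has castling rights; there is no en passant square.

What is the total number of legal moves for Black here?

6

Black to move; king on a4.
In check: no.
Legal moves: Kb5, Ka5, Kb4, Kb3, Ka3, g3.
Count: 6.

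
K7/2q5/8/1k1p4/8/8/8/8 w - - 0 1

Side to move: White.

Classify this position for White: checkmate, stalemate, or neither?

stalemate

White to move; white king on a8.
In check: no.
King squares — a7: attacked by Qc7; b7: attacked by Qc7; b8: attacked by Qc7.
Legal moves for White: none.
Not in check and no legal moves → stalemate.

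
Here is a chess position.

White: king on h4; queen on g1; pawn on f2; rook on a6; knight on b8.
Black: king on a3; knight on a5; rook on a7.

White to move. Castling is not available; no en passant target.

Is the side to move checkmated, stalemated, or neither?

neither

White to move; white king on h4.
In check: no.
Legal moves for White include: Nd7, Nc6, Rxa7, Rh6, Rg6, Rf6, Re6, Rd6, Rc6, Rb6, Rxa5+, Kh5, Kg5, Kg4, Kh3, Kg3, Qg8, Qg7, ... (list truncated; more exist).
White has legal moves and is not in check → neither.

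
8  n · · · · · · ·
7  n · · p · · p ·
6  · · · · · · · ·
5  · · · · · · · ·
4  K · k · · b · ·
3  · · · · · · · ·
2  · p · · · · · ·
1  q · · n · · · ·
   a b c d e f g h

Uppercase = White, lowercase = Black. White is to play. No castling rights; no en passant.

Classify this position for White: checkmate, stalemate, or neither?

White to move; white king on a4.
In check: yes, from the black queen on a1.
King squares — a3: attacked by Qa1; b3: attacked by Kc4; b4: attacked by Kc4; a5: attacked by Qa1; b5: attacked by Kc4.
Legal moves for White: none.
In check with no legal moves → checkmate.

checkmate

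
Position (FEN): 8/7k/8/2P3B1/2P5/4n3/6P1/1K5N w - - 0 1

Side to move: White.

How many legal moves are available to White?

16

White to move; king on b1.
In check: no.
Legal moves: Bd8, Be7, Bh6, Bf6, Bh4, Bf4, Bxe3, Ng3, Nf2, Kb2, Ka2, Kc1, Ka1, c6, g3, g4.
Count: 16.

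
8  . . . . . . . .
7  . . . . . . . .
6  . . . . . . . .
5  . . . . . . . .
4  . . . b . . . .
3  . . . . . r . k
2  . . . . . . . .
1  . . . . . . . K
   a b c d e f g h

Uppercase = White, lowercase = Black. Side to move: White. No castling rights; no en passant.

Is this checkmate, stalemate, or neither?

White to move; white king on h1.
In check: no.
King squares — g1: attacked by Bd4; g2: attacked by Kh3; h2: attacked by Kh3.
Legal moves for White: none.
Not in check and no legal moves → stalemate.

stalemate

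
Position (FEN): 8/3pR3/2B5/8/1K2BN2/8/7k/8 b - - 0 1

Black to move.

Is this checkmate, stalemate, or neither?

neither

Black to move; black king on h2.
In check: no.
Legal moves for Black: Kg3, Kg1, dxc6, d6, d5.
Black has 5 legal moves and is not in check → neither.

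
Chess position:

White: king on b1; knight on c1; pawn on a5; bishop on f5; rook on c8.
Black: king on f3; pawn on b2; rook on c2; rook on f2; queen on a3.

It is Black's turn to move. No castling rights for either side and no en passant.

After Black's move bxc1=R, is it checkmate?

yes

After bxc1=R: white king on b1; in check: yes, from the black rook on c1.
King squares — a1: attacked by Rc1; c1: attacked by Rc2; a2: attacked by Rc2; b2: attacked by Rc2; c2: attacked by Rc1.
White has no legal moves → checkmate.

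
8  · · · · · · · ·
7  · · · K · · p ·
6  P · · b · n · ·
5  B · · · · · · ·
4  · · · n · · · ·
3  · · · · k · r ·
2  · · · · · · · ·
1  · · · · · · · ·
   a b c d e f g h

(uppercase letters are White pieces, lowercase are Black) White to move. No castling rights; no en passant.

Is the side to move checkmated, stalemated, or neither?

neither

White to move; white king on d7.
In check: yes, from the black knight on f6.
Legal moves for White: Kd8, Kc8, Kxd6.
White is in check but has 3 legal moves → neither.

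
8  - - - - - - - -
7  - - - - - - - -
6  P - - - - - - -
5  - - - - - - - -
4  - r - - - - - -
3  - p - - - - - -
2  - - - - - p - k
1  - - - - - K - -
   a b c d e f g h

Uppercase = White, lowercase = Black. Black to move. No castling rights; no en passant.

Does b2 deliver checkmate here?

no

After b2: white king on f1; in check: no.
White is not in check, so this cannot be checkmate.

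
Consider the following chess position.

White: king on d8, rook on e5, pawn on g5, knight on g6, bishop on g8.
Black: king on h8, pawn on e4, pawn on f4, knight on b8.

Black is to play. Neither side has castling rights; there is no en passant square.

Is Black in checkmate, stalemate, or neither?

Black to move; black king on h8.
In check: yes, from the white knight on g6.
King squares — g7: available; h7: attacked by Bg8; g8: available.
Legal moves for Black: Kxg8, Kg7.
Black is in check but has 2 legal moves → neither.

neither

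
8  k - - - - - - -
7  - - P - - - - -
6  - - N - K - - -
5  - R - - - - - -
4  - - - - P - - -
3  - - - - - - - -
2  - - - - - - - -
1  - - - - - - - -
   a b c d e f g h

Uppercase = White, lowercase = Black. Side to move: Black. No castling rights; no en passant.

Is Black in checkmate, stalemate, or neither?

stalemate

Black to move; black king on a8.
In check: no.
King squares — a7: attacked by Nc6; b7: attacked by Rb5; b8: attacked by Rb5.
Legal moves for Black: none.
Not in check and no legal moves → stalemate.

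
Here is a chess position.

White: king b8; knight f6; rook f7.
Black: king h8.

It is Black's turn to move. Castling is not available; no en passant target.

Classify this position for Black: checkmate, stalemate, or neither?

Black to move; black king on h8.
In check: no.
King squares — g7: attacked by Rf7; h7: attacked by Nf6; g8: attacked by Nf6.
Legal moves for Black: none.
Not in check and no legal moves → stalemate.

stalemate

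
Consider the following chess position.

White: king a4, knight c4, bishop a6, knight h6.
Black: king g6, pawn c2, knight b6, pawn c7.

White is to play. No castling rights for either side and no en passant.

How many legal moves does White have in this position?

White to move; king on a4.
In check: yes, from the black knight on b6.
Legal moves: Kb5, Ka5, Kb4, Kb3, Ka3, Nxb6.
Count: 6.

6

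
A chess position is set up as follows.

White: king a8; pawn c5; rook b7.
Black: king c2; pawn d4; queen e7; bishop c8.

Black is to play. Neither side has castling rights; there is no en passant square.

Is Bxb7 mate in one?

After Bxb7: white king on a8; in check: yes, from the black bishop on b7.
White has 2 legal replies: Kb8, Ka7.
In check but a legal move exists → not checkmate.

no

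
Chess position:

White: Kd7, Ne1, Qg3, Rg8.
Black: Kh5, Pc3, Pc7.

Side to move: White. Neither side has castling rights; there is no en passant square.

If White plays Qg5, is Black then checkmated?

yes

After Qg5: black king on h5; in check: yes, from the white queen on g5.
King squares — g4: attacked by Qg5; h4: attacked by Qg5; g5: attacked by Rg8; g6: attacked by Qg5; h6: attacked by Qg5.
Black has no legal moves → checkmate.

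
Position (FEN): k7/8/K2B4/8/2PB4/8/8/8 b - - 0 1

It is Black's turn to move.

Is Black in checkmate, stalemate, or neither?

stalemate

Black to move; black king on a8.
In check: no.
King squares — a7: attacked by Bd4; b7: attacked by Ka6; b8: attacked by Bd6.
Legal moves for Black: none.
Not in check and no legal moves → stalemate.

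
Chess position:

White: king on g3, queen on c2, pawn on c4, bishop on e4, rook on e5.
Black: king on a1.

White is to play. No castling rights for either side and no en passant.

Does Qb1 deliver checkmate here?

After Qb1: black king on a1; in check: yes, from the white queen on b1.
King squares — b1: attacked by Be4; a2: attacked by Qb1; b2: attacked by Qb1.
Black has no legal moves → checkmate.

yes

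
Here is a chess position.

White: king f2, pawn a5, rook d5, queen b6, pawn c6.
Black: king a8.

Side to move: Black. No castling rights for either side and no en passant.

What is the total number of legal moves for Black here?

Black to move; king on a8.
In check: no.
Legal moves: none.
Count: 0.

0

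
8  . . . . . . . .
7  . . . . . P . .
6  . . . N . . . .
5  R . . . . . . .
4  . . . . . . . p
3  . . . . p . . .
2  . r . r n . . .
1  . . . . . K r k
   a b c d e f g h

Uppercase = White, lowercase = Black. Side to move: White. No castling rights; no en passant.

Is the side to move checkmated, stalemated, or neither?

checkmate

White to move; white king on f1.
In check: yes, from the black rook on g1.
King squares — e1: attacked by Rg1; g1: attacked by Kh1; e2: attacked by Rd2; f2: attacked by Pe3; g2: attacked by Rg1.
Legal moves for White: none.
In check with no legal moves → checkmate.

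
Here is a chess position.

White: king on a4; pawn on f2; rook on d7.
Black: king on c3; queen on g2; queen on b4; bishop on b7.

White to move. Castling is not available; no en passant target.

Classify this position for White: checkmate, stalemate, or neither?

White to move; white king on a4.
In check: yes, from the black queen on b4.
King squares — a3: attacked by Qb4; b3: attacked by Kc3; b4: attacked by Kc3; a5: attacked by Qb4; b5: attacked by Qb4.
Legal moves for White: none.
In check with no legal moves → checkmate.

checkmate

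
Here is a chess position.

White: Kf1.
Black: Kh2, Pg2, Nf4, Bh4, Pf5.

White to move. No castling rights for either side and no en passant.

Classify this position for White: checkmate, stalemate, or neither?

White to move; white king on f1.
In check: yes, from the black pawn on g2.
King squares — e1: attacked by Bh4; g1: attacked by Kh2; e2: attacked by Nf4; f2: attacked by Bh4; g2: attacked by Kh2.
Legal moves for White: none.
In check with no legal moves → checkmate.

checkmate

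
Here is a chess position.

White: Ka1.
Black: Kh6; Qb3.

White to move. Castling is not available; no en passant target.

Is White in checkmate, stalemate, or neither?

White to move; white king on a1.
In check: no.
King squares — b1: attacked by Qb3; a2: attacked by Qb3; b2: attacked by Qb3.
Legal moves for White: none.
Not in check and no legal moves → stalemate.

stalemate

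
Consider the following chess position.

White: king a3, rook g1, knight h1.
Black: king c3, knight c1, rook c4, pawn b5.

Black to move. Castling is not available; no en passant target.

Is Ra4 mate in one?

yes

After Ra4: white king on a3; in check: yes, from the black rook on a4.
King squares — a2: attacked by Nc1; b2: attacked by Kc3; b3: attacked by Nc1; a4: attacked by Pb5; b4: attacked by Kc3.
White has no legal moves → checkmate.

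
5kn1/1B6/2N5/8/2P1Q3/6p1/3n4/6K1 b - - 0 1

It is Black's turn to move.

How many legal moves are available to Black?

Black to move; king on f8.
In check: no.
Legal moves: Ne7, Nh6, Nf6, Kg7, Kf7, Nxe4, Nxc4, Nf3+, Nb3, Nf1, Nb1, g2.
Count: 12.

12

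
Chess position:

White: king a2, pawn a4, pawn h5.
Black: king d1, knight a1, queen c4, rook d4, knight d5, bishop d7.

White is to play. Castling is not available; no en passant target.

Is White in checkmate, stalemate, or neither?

neither

White to move; white king on a2.
In check: yes, from the black queen on c4.
King squares — a1: available; b1: available; b2: available; a3: available; b3: attacked by Na1.
Legal moves for White: Ka3, Kb2, Kb1, Kxa1.
White is in check but has 4 legal moves → neither.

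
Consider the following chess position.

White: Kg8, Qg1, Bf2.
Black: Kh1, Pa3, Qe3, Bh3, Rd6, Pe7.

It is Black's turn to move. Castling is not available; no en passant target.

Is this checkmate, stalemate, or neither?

checkmate

Black to move; black king on h1.
In check: yes, from the white queen on g1.
King squares — g1: attacked by Bf2; g2: attacked by Qg1; h2: attacked by Qg1.
Legal moves for Black: none.
In check with no legal moves → checkmate.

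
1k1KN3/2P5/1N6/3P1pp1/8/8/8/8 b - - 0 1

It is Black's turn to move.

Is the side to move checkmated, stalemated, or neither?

neither

Black to move; black king on b8.
In check: yes, from the white pawn on c7.
Legal moves for Black: Kb7, Ka7.
Black is in check but has 2 legal moves → neither.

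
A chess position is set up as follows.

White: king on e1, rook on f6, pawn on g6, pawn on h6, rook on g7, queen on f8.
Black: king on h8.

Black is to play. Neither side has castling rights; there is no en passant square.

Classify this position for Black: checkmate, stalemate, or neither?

checkmate

Black to move; black king on h8.
In check: yes, from the white queen on f8.
King squares — g7: attacked by Ph6; h7: attacked by Pg6; g8: attacked by Rg7.
Legal moves for Black: none.
In check with no legal moves → checkmate.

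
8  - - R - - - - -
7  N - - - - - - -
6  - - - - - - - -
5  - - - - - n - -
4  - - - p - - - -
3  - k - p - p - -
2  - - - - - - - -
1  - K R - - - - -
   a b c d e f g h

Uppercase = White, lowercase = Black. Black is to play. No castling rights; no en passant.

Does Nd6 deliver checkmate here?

no

After Nd6: white king on b1; in check: no.
White is not in check, so this cannot be checkmate.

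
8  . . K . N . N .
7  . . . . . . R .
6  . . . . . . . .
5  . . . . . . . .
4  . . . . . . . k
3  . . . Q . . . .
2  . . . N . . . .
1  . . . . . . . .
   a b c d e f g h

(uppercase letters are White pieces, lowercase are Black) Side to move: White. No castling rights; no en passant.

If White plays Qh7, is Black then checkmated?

yes

After Qh7: black king on h4; in check: yes, from the white queen on h7.
King squares — g3: attacked by Rg7; h3: attacked by Qh7; g4: attacked by Rg7; g5: attacked by Rg7; h5: attacked by Qh7.
Black has no legal moves → checkmate.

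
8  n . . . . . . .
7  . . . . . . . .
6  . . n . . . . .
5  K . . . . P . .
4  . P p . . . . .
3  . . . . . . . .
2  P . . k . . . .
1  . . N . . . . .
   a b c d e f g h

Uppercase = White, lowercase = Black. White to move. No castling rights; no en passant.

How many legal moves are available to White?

White to move; king on a5.
In check: yes, from the black knight on c6.
Legal moves: Ka6, Kb5, Ka4.
Count: 3.

3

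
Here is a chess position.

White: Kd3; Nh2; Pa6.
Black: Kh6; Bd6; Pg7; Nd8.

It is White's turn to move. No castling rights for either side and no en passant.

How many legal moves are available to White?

12

White to move; king on d3.
In check: no.
Legal moves: Ke4, Kd4, Kc4, Ke3, Kc3, Ke2, Kd2, Kc2, Ng4+, Nf3, Nf1, a7.
Count: 12.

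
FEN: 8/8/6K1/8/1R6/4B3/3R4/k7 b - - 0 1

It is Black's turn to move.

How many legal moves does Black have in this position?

Black to move; king on a1.
In check: no.
Legal moves: none.
Count: 0.

0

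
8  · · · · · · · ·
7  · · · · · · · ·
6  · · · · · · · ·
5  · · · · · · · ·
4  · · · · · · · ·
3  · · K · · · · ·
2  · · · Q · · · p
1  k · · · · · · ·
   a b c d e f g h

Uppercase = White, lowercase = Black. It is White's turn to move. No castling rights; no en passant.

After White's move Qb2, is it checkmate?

After Qb2: black king on a1; in check: yes, from the white queen on b2.
King squares — b1: attacked by Qb2; a2: attacked by Qb2; b2: attacked by Kc3.
Black has no legal moves → checkmate.

yes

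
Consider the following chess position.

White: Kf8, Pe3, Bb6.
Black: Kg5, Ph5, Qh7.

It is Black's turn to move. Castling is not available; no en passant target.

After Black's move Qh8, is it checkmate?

no

After Qh8: white king on f8; in check: yes, from the black queen on h8.
White has 2 legal replies: Kf7, Ke7.
In check but a legal move exists → not checkmate.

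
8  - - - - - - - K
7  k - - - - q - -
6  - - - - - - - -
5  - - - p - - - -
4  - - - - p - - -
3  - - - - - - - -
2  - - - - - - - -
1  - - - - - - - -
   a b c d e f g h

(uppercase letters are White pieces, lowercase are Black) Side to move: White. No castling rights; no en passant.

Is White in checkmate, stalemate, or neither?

stalemate

White to move; white king on h8.
In check: no.
King squares — g7: attacked by Qf7; h7: attacked by Qf7; g8: attacked by Qf7.
Legal moves for White: none.
Not in check and no legal moves → stalemate.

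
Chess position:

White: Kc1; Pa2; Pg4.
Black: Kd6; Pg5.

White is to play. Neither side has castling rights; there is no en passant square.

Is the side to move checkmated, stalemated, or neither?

neither

White to move; white king on c1.
In check: no.
Legal moves for White: Kd2, Kc2, Kb2, Kd1, Kb1, a3, a4.
White has 7 legal moves and is not in check → neither.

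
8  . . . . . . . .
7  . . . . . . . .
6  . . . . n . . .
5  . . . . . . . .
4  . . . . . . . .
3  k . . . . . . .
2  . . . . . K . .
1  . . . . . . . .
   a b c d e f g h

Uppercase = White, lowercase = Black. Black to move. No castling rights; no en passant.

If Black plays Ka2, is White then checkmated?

After Ka2: white king on f2; in check: no.
White is not in check, so this cannot be checkmate.

no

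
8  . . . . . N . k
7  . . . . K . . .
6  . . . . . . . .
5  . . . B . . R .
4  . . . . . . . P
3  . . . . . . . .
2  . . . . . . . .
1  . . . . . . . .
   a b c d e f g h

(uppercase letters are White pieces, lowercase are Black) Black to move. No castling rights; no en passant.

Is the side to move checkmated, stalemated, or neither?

Black to move; black king on h8.
In check: no.
King squares — g7: attacked by Rg5; h7: attacked by Nf8; g8: attacked by Bd5.
Legal moves for Black: none.
Not in check and no legal moves → stalemate.

stalemate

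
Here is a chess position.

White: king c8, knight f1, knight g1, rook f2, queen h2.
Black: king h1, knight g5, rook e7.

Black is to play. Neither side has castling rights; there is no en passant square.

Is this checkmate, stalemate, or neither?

checkmate

Black to move; black king on h1.
In check: yes, from the white queen on h2.
King squares — g1: attacked by Qh2; g2: attacked by Rf2; h2: attacked by Nf1.
Legal moves for Black: none.
In check with no legal moves → checkmate.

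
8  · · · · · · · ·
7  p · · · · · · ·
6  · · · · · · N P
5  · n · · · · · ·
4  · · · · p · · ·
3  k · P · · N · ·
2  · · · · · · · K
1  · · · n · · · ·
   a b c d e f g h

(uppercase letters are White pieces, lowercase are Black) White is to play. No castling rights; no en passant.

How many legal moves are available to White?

White to move; king on h2.
In check: no.
Legal moves: Nh8, Nf8, Ne7, Nge5, Ngh4, Nf4, Ng5, Nfe5, Nfh4, Nd4, Nd2, Ng1, Ne1, Kh3, Kg3, Kg2, Kh1, Kg1, h7, c4.
Count: 20.

20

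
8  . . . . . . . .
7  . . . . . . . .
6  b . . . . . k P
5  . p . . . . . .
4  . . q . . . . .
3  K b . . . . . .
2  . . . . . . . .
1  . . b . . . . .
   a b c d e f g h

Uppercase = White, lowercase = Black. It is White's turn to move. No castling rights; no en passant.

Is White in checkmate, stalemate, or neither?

White to move; white king on a3.
In check: yes, from the black bishop on c1.
King squares — a2: attacked by Bb3; b2: attacked by Bc1; b3: attacked by Qc4; a4: attacked by Bb3; b4: attacked by Qc4.
Legal moves for White: none.
In check with no legal moves → checkmate.

checkmate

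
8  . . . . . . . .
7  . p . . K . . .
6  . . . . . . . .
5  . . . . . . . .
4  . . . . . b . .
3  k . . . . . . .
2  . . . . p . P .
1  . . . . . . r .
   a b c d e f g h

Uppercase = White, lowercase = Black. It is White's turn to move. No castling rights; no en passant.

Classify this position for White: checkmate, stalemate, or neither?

White to move; white king on e7.
In check: no.
Legal moves for White: Kf8, Ke8, Kd8, Kf7, Kd7, Kf6, Ke6, g3, g4.
White has 9 legal moves and is not in check → neither.

neither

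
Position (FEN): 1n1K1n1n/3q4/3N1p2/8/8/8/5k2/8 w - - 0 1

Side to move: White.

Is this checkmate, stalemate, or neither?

White to move; white king on d8.
In check: yes, from the black queen on d7.
King squares — c7: attacked by Qd7; d7: attacked by Nb8; e7: attacked by Qd7; c8: attacked by Qd7; e8: attacked by Qd7.
Legal moves for White: none.
In check with no legal moves → checkmate.

checkmate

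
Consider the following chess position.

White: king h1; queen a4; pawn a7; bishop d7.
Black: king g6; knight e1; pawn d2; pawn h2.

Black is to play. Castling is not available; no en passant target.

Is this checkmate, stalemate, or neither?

Black to move; black king on g6.
In check: no.
Legal moves for Black: Kh7, Kg7, Kf7, Kh6, Kf6, Kh5, Kg5, Nf3, Nd3, Ng2, Nc2, d1=Q, d1=R, d1=B, d1=N.
Black has 15 legal moves and is not in check → neither.

neither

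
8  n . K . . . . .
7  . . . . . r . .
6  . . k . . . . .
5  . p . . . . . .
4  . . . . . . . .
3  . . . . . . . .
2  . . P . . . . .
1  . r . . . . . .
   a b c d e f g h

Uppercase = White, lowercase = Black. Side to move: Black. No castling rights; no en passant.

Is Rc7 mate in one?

no

After Rc7: white king on c8; in check: yes, from the black rook on c7.
White has 2 legal replies: Kd8, Kb8.
In check but a legal move exists → not checkmate.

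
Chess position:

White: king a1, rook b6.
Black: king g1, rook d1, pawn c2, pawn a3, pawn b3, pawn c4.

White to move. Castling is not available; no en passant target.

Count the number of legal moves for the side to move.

0

White to move; king on a1.
In check: yes, from the black rook on d1.
Legal moves: none.
Count: 0.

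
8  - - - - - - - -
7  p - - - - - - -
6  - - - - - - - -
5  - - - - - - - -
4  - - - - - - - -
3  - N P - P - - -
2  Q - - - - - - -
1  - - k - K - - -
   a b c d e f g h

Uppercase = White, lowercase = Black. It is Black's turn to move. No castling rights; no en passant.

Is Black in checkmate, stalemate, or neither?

Black to move; black king on c1.
In check: yes, from the white knight on b3.
King squares — b1: attacked by Qa2; d1: attacked by Ke1; b2: attacked by Qa2; c2: attacked by Qa2; d2: attacked by Ke1.
Legal moves for Black: none.
In check with no legal moves → checkmate.

checkmate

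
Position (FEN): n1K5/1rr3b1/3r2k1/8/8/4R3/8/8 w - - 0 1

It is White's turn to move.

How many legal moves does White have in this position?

White to move; king on c8.
In check: yes, from the black rook on c7.
Legal moves: none.
Count: 0.

0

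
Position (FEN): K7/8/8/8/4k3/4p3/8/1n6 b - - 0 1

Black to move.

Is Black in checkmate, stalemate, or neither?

neither

Black to move; black king on e4.
In check: no.
Legal moves for Black: Kf5, Ke5, Kd5, Kf4, Kd4, Kf3, Kd3, Nc3, Na3, Nd2, e2.
Black has 11 legal moves and is not in check → neither.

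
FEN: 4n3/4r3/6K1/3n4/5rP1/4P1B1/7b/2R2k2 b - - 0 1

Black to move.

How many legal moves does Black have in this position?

2

Black to move; king on f1.
In check: yes, from the white rook on c1.
Legal moves: Kg2, Ke2.
Count: 2.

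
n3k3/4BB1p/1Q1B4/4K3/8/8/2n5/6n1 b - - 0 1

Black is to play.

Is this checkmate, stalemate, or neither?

Black to move; black king on e8.
In check: yes, from the white bishop on f7.
Legal moves for Black: Kxf7, Kd7.
Black is in check but has 2 legal moves → neither.

neither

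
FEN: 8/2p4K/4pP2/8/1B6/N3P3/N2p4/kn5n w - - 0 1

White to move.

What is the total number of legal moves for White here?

White to move; king on h7.
In check: no.
Legal moves: Kh8, Kg8, Kg7, Kh6, Kg6, Bf8, Be7, Bd6, Bc5, Ba5, Bc3+, Bxd2, Nb5, Nc4, Nc2+, Nxb1, Nc3, Nc1, f7, e4.
Count: 20.

20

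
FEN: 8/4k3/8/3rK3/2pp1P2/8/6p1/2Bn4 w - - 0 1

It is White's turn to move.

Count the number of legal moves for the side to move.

2

White to move; king on e5.
In check: yes, from the black rook on d5.
Legal moves: Kxd5, Ke4.
Count: 2.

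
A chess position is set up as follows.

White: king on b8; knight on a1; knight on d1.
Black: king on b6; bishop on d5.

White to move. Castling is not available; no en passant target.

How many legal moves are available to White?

White to move; king on b8.
In check: no.
Legal moves: Kc8, Ne3, Nc3, Nf2, Nb2, Nb3, Nc2.
Count: 7.

7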